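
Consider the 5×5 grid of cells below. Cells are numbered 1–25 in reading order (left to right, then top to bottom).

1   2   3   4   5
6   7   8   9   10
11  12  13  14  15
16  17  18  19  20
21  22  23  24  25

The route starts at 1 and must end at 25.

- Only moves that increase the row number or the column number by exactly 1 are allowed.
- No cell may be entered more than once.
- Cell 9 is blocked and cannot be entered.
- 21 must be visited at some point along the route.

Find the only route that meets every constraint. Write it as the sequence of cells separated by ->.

Moves only go right or down, so the column and row indices never decrease.
Route from 1: 4× down (reaching 21), 4× right (reaching 25) — 8 moves in all.
Check: all required cells visited.

1 -> 6 -> 11 -> 16 -> 21 -> 22 -> 23 -> 24 -> 25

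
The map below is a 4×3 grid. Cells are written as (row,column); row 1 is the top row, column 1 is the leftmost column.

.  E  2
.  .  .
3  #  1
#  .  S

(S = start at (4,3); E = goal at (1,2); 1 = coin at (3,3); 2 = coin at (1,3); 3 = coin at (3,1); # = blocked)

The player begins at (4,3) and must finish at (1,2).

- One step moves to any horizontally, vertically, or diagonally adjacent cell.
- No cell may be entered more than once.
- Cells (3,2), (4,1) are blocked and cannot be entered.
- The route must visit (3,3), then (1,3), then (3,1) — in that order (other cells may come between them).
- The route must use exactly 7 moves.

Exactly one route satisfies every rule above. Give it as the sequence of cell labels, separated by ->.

The waypoints must appear in the order (3,3), (1,3), (3,1), with no cell reused.
Route from (4,3): 3× up (reaching (1,3)), 2× down-left (reaching (3,1)), up to (2,1), up-right to (1,2) — 7 moves in all.
Check: order respected (1 at step 1, 2 at step 3, 3 at step 5); 7 moves as required.

(4,3) -> (3,3) -> (2,3) -> (1,3) -> (2,2) -> (3,1) -> (2,1) -> (1,2)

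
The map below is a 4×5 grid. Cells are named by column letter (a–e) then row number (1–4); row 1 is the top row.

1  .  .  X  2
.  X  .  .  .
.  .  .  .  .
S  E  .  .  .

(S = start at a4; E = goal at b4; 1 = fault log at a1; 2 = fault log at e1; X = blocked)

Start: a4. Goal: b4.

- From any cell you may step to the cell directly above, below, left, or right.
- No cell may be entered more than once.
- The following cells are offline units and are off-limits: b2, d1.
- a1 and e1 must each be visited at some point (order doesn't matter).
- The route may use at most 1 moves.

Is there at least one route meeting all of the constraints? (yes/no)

e1 must be visited but has only one open neighbour (e2), and it is neither the start nor the goal — the route would have to enter and leave through e2, re-entering it.

no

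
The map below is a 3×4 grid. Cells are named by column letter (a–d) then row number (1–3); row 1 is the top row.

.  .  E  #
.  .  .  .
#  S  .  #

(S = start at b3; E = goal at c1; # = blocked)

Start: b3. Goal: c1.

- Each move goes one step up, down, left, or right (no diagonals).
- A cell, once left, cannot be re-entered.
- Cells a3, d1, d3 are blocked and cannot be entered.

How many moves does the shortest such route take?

The Manhattan distance from b3 to c1 is |3−1| + |2−3| = 3, so at least 3 moves are needed.
A route of 3 moves achieves this: b3 → b2 → b1 → c1.
Since 3 matches the lower bound, it is optimal.

3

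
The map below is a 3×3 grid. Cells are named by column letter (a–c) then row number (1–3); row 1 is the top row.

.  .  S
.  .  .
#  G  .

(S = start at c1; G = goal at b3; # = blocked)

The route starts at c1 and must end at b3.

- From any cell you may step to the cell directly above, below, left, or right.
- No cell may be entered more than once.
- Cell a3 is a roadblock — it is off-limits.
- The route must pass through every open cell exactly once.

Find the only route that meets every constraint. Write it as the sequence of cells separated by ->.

c1 -> b1 -> a1 -> a2 -> b2 -> c2 -> c3 -> b3

Need to visit all 8 open cells exactly once, starting at c1 and ending at b3.
Cell c3 has only two open neighbours (c2 and b3), so the path must pass straight through it: one of those is the cell it's entered from and the other is where it exits.
Route from c1: 2× left (reaching a1), down to a2, 2× right (reaching c2), down to c3, left to b3 — 7 moves in all.
Check: all 8 open cells covered.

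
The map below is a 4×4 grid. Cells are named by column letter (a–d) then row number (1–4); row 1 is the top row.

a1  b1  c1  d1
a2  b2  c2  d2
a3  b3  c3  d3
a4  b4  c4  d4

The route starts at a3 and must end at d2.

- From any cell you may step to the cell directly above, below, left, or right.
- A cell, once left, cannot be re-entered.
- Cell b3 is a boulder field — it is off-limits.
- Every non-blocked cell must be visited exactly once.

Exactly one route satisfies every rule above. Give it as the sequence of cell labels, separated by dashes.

a3 - a4 - b4 - c4 - d4 - d3 - c3 - c2 - b2 - a2 - a1 - b1 - c1 - d1 - d2

Need to visit all 15 open cells exactly once, starting at a3 and ending at d2.
Cell a4 has only two open neighbours (a3 and b4), so the path must pass straight through it: one of those is the cell it's entered from and the other is where it exits.
Route from a3: down to a4, 3× right (reaching d4), up to d3, left to c3, up to c2, 2× left (reaching a2), up to a1, 3× right (reaching d1), down to d2 — 14 moves in all.
Check: all 15 open cells covered.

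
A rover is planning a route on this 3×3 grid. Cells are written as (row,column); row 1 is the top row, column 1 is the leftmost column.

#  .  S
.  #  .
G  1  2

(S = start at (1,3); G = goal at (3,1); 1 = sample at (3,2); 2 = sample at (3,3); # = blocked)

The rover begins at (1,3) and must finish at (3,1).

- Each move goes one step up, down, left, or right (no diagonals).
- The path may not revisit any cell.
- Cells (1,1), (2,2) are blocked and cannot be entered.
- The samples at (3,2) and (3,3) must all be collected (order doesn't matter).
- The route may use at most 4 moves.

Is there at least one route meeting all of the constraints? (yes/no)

One route that works: (1,3) → (2,3) → (3,3) → (3,2) → (3,1).

yes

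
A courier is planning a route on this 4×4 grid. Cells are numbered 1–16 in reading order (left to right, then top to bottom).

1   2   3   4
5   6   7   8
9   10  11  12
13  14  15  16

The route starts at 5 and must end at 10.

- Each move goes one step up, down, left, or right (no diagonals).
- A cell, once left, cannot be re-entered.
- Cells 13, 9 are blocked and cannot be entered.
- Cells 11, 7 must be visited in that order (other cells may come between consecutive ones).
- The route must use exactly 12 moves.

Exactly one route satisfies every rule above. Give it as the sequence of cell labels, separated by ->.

The waypoints must appear in the order 11, 7, with no cell reused.
Route from 5: up to 1, 3× right (reaching 4), 3× down (reaching 16), left to 15, 2× up (reaching 7), left to 6, down to 10 — 12 moves in all.
Check: order respected (11 at step 9, 7 at step 10); 12 moves as required.

5 -> 1 -> 2 -> 3 -> 4 -> 8 -> 12 -> 16 -> 15 -> 11 -> 7 -> 6 -> 10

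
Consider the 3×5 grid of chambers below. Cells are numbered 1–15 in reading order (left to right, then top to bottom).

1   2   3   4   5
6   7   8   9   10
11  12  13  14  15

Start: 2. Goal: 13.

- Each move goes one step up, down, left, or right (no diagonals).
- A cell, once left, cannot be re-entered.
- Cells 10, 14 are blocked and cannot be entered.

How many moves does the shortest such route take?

The Manhattan distance from 2 to 13 is |1−3| + |2−3| = 3, so at least 3 moves are needed.
A route of 3 moves achieves this: 2 → 7 → 12 → 13.
Since 3 matches the lower bound, it is optimal.

3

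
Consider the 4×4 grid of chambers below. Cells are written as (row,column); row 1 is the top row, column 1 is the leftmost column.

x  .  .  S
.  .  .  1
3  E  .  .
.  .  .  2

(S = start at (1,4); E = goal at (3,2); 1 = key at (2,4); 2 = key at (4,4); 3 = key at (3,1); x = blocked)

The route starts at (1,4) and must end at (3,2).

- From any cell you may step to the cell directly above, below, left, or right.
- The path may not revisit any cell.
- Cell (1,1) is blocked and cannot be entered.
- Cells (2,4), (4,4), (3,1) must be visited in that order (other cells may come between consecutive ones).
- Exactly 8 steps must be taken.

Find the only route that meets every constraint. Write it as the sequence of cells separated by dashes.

(1,4) - (2,4) - (3,4) - (4,4) - (4,3) - (4,2) - (4,1) - (3,1) - (3,2)

The waypoints must appear in the order (2,4), (4,4), (3,1), with no cell reused.
Route from (1,4): down 3 to (4,4), left 3 to (4,1), up 1 to (3,1), right 1 to (3,2) — 8 moves in all.
Check: order respected (1 at step 1, 2 at step 3, 3 at step 7); 8 moves as required.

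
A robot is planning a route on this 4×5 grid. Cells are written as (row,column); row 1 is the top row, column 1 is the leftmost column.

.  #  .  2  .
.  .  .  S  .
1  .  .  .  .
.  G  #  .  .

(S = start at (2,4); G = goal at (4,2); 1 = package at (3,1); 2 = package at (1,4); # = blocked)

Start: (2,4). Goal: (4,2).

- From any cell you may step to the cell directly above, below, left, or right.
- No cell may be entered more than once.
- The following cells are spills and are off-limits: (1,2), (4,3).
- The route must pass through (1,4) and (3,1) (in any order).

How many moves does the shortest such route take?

Any route passes through (1,4) and (3,1) in some order between (2,4) and (4,2). Summing Manhattan distances along each leg and taking the cheapest ordering ((2,4) → (1,4) → (3,1) → (4,2)) gives a lower bound of 1 + 5 + 2 = 8 moves.
A route of 8 moves achieves this: (2,4) → (1,4) → (1,3) → (2,3) → (3,3) → (3,2) → (3,1) → (4,1) → (4,2).
Since 8 matches the lower bound, it is optimal.

8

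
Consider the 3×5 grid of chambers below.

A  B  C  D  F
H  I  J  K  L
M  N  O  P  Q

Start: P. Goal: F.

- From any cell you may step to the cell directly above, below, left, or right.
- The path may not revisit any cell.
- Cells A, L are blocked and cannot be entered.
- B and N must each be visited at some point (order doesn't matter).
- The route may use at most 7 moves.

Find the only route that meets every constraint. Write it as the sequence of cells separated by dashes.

Any route must reach B and N and still end at F within 7 moves, so the order of the required stops is forced.
Route from P: left 2 to N, up 2 to B, right 3 to F — 7 moves in all.
Check: all required cells visited; 7 ≤ 7 moves.

P - O - N - I - B - C - D - F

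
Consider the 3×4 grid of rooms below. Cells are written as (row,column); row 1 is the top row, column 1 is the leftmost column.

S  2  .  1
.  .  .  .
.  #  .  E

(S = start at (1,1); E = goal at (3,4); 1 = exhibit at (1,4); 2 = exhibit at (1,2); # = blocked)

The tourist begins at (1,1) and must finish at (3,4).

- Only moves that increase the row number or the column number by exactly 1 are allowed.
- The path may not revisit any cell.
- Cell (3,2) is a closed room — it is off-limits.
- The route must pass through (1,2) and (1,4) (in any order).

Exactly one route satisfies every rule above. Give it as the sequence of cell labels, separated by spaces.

(1,1) (1,2) (1,3) (1,4) (2,4) (3,4)

Moves only go right or down, so the column and row indices never decrease.
Route from (1,1): right 3 to (1,4), down 2 to (3,4) — 5 moves in all.
Check: all required cells visited.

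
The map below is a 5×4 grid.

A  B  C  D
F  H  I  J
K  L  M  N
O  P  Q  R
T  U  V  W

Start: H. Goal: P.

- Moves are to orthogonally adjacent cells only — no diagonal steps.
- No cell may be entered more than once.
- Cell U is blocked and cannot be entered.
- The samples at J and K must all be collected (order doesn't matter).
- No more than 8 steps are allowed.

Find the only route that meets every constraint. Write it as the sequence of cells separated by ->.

H -> I -> J -> N -> M -> L -> K -> O -> P

Any route must reach J and K and still end at P within 8 moves, so the order of the required stops is forced.
Route from H: right 2 to J, down 1 to N, left 3 to K, down 1 to O, right 1 to P — 8 moves in all.
Check: all required cells visited; 8 ≤ 8 moves.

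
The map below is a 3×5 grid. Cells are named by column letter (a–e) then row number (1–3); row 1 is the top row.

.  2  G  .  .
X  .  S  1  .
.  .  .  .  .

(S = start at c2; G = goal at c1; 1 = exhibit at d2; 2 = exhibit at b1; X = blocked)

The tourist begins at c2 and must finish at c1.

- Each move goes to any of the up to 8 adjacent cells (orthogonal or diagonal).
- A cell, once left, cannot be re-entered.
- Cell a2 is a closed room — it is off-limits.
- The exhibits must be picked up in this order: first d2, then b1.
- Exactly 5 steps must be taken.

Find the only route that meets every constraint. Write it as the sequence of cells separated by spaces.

c2 d2 c3 b2 b1 c1

The waypoints must appear in the order d2, b1, with no cell reused.
Route from c2: right 1 to d2, down-left 1 to c3, up-left 1 to b2, up 1 to b1, right 1 to c1 — 5 moves in all.
Check: order respected (1 at step 1, 2 at step 4); 5 moves as required.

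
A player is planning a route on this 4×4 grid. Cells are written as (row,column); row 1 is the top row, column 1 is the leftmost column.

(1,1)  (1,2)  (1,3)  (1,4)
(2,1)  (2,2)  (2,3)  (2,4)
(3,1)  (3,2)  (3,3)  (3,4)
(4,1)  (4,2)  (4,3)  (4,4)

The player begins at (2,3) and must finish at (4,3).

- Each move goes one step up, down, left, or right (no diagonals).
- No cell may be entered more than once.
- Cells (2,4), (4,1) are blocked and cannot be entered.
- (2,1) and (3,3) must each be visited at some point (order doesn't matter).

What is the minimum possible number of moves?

Any route passes through (2,1) and (3,3) in some order between (2,3) and (4,3). Summing Manhattan distances along each leg and taking the cheapest ordering ((2,3) → (2,1) → (3,3) → (4,3)) gives a lower bound of 2 + 3 + 1 = 6 moves.
A route of 6 moves achieves this: (2,3) → (2,2) → (2,1) → (3,1) → (3,2) → (3,3) → (4,3).
Since 6 matches the lower bound, it is optimal.

6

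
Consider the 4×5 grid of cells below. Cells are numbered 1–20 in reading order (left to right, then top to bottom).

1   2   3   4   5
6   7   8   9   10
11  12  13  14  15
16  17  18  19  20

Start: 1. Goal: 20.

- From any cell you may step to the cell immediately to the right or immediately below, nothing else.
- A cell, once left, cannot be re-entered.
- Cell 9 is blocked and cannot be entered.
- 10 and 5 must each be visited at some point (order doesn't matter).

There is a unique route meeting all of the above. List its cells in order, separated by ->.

1 -> 2 -> 3 -> 4 -> 5 -> 10 -> 15 -> 20

Moves only go right or down, so the column and row indices never decrease.
Route from 1: right 4 to 5, down 3 to 20 — 7 moves in all.
Check: all required cells visited.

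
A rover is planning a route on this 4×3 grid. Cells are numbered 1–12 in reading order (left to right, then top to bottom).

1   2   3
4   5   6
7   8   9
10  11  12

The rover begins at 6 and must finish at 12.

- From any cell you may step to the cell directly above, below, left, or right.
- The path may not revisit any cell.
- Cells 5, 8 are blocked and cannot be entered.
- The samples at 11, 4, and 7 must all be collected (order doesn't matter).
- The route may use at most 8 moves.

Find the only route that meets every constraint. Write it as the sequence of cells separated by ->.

The 8-move cap with required stops at 11, 4, 7 leaves no slack for detours.
Route from 6: up 1 to 3, left 2 to 1, down 3 to 10, right 2 to 12 — 8 moves in all.
Check: all required cells visited; 8 ≤ 8 moves.

6 -> 3 -> 2 -> 1 -> 4 -> 7 -> 10 -> 11 -> 12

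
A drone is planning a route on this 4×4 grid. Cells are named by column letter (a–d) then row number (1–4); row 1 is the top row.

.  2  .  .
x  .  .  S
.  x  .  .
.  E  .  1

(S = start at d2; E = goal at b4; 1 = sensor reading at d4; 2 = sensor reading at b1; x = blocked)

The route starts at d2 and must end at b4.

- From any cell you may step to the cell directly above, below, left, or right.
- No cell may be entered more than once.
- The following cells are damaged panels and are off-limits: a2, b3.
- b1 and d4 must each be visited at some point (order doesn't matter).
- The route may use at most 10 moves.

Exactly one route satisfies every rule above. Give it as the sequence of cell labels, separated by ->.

The 10-move cap with required stops at b1, d4 leaves no slack for detours.
Route from d2: up to d1, 2× left (reaching b1), down to b2, right to c2, down to c3, right to d3, down to d4, 2× left (reaching b4) — 10 moves in all.
Check: all required cells visited; 10 ≤ 10 moves.

d2 -> d1 -> c1 -> b1 -> b2 -> c2 -> c3 -> d3 -> d4 -> c4 -> b4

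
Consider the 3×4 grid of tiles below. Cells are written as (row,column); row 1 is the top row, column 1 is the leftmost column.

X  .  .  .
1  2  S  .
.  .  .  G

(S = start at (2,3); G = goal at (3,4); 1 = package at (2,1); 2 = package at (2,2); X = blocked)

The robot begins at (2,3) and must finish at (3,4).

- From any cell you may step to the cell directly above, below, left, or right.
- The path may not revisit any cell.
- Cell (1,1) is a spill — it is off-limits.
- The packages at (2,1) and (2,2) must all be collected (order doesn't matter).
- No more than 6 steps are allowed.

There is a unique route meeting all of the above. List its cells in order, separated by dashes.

The budget equals the shortest possible length, so every move has to be on a shortest route through the required cells.
Route from (2,3): left 2 to (2,1), down 1 to (3,1), right 3 to (3,4) — 6 moves in all.
Check: all required cells visited; 6 ≤ 6 moves.

(2,3) - (2,2) - (2,1) - (3,1) - (3,2) - (3,3) - (3,4)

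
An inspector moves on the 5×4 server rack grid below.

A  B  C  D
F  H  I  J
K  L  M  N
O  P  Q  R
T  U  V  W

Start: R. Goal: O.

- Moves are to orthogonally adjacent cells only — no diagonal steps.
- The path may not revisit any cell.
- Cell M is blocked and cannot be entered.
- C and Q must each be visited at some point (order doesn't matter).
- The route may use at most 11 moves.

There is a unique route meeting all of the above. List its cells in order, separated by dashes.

The 11-move cap with required stops at C, Q leaves no slack for detours.
Route from R: left 2 to P, up 2 to H, right 1 to I, up 1 to C, left 2 to A, down 3 to O — 11 moves in all.
Check: all required cells visited; 11 ≤ 11 moves.

R - Q - P - L - H - I - C - B - A - F - K - O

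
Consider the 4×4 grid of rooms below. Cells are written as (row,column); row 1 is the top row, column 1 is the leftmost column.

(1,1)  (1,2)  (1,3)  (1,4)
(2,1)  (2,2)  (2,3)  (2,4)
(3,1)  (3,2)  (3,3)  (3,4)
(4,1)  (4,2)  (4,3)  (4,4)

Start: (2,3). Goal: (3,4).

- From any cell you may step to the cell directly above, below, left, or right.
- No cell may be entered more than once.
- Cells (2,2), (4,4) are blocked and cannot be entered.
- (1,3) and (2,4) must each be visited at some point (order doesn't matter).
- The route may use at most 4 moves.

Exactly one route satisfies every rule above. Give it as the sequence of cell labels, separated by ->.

The budget equals the shortest possible length, so every move has to be on a shortest route through the required cells.
Route from (2,3): up 1 to (1,3), right 1 to (1,4), down 2 to (3,4) — 4 moves in all.
Check: all required cells visited; 4 ≤ 4 moves.

(2,3) -> (1,3) -> (1,4) -> (2,4) -> (3,4)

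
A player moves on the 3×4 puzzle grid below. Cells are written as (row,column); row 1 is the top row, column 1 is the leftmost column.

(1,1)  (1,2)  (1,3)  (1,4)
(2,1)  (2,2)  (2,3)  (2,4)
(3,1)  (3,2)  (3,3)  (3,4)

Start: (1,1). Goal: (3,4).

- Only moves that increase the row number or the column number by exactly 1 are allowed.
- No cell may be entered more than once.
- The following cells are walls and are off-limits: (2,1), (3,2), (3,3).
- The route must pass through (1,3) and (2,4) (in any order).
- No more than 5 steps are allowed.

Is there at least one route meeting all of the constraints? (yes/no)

yes

One route that works: (1,1) → (1,2) → (1,3) → (2,3) → (2,4) → (3,4).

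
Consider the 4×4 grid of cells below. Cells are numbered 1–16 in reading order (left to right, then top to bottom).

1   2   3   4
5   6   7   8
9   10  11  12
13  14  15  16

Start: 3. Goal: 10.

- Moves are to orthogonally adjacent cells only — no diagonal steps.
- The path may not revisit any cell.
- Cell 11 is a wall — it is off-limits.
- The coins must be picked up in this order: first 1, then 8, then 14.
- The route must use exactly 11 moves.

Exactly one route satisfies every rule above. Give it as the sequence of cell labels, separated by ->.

3 -> 2 -> 1 -> 5 -> 6 -> 7 -> 8 -> 12 -> 16 -> 15 -> 14 -> 10

The waypoints must appear in the order 1, 8, 14, with no cell reused.
Route from 3: left 2 to 1, down 1 to 5, right 3 to 8, down 2 to 16, left 2 to 14, up 1 to 10 — 11 moves in all.
Check: order respected (1 at step 2, 8 at step 6, 14 at step 10); 11 moves as required.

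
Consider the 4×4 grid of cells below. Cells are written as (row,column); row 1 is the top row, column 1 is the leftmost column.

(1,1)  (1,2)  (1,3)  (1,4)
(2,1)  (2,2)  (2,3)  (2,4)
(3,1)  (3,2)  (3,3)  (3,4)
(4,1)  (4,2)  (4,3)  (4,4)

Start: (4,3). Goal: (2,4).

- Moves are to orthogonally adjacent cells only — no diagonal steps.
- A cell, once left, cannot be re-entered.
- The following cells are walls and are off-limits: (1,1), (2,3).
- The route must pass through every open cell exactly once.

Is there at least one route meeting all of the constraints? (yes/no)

yes

One route that works: (4,3) → (4,4) → (3,4) → (3,3) → (3,2) → (4,2) → (4,1) → (3,1) → (2,1) → (2,2) → (1,2) → (1,3) → (1,4) → (2,4).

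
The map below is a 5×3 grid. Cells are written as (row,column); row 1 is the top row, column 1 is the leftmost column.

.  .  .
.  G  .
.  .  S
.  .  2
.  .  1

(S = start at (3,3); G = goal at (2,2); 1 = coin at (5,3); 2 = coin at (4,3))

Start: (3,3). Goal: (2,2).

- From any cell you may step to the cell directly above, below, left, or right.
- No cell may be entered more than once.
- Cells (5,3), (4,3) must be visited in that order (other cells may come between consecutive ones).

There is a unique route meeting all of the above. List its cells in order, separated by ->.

The waypoints must appear in the order (5,3), (4,3), with no cell reused.
Route from (3,3): up 2 to (1,3), left 2 to (1,1), down 4 to (5,1), right 2 to (5,3), up 1 to (4,3), left 1 to (4,2), up 2 to (2,2) — 14 moves in all.
Check: order respected (1 at step 10, 2 at step 11).

(3,3) -> (2,3) -> (1,3) -> (1,2) -> (1,1) -> (2,1) -> (3,1) -> (4,1) -> (5,1) -> (5,2) -> (5,3) -> (4,3) -> (4,2) -> (3,2) -> (2,2)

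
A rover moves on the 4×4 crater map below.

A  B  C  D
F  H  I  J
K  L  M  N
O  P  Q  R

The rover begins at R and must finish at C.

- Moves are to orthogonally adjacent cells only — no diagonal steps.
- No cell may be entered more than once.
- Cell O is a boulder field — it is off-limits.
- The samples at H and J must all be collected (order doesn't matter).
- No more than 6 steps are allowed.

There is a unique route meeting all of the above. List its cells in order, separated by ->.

R -> N -> J -> I -> H -> B -> C

Any route must reach H and J and still end at C within 6 moves, so the order of the required stops is forced.
Route from R: 2× up (reaching J), 2× left (reaching H), up to B, right to C — 6 moves in all.
Check: all required cells visited; 6 ≤ 6 moves.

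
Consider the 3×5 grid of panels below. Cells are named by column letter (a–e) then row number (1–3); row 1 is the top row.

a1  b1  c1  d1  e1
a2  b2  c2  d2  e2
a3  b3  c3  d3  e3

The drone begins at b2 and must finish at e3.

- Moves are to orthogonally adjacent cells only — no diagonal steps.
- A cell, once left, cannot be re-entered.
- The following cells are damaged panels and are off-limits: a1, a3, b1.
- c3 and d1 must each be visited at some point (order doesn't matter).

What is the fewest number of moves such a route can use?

Any route passes through c3 and d1 in some order between b2 and e3. Summing Manhattan distances along each leg and taking the cheapest ordering (b2 → d1 → c3 → e3) gives a lower bound of 3 + 3 + 2 = 8 moves.
A route of 8 moves achieves this: b2 → b3 → c3 → c2 → c1 → d1 → d2 → d3 → e3.
Since 8 matches the lower bound, it is optimal.

8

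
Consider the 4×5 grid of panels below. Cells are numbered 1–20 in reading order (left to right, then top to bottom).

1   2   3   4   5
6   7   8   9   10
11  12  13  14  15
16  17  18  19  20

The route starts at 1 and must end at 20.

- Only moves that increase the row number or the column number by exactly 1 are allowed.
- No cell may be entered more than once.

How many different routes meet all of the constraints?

A right/down-only route from 1 to 20 makes exactly 3 down-moves and 4 right-moves in some order.
With no other constraints that would be C(7,3) = 35 routes.
That gives 35 routes.

35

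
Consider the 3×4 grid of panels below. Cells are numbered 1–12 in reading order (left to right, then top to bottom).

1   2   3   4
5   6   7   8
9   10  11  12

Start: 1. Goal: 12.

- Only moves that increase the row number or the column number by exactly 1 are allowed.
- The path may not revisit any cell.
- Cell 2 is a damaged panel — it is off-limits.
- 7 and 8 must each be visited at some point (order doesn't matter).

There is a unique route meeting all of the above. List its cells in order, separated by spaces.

1 5 6 7 8 12

Moves only go right or down, so the column and row indices never decrease.
Route from 1: down 1 to 5, right 3 to 8, down 1 to 12 — 5 moves in all.
Check: all required cells visited.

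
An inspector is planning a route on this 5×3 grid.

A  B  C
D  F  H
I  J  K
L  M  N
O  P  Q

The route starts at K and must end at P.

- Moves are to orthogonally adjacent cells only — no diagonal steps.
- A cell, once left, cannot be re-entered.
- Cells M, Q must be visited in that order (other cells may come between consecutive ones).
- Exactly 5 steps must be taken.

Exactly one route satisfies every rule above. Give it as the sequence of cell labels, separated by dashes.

The waypoints must appear in the order M, Q, with no cell reused.
Route from K: left 1 to J, down 1 to M, right 1 to N, down 1 to Q, left 1 to P — 5 moves in all.
Check: order respected (M at step 2, Q at step 4); 5 moves as required.

K - J - M - N - Q - P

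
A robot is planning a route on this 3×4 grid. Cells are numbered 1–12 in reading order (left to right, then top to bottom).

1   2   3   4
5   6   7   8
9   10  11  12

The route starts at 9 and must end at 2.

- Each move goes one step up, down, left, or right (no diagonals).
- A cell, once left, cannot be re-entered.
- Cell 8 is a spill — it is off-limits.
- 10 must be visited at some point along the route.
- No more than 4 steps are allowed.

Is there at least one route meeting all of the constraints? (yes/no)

yes

One route that works: 9 → 10 → 6 → 2.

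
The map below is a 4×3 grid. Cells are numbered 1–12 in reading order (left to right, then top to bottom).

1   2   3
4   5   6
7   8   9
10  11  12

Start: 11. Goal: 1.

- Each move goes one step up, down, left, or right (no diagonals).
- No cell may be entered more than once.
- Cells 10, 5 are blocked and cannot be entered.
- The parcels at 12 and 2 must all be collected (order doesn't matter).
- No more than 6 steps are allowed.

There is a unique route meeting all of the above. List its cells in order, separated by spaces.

Any route must reach 12 and 2 and still end at 1 within 6 moves, so the order of the required stops is forced.
Route from 11: right to 12, 3× up (reaching 3), 2× left (reaching 1) — 6 moves in all.
Check: all required cells visited; 6 ≤ 6 moves.

11 12 9 6 3 2 1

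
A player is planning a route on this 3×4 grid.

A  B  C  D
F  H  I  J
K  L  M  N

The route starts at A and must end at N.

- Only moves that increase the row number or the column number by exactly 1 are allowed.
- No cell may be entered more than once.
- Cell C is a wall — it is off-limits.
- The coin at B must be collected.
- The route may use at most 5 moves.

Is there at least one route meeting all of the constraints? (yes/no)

One route that works: A → B → H → L → M → N.

yes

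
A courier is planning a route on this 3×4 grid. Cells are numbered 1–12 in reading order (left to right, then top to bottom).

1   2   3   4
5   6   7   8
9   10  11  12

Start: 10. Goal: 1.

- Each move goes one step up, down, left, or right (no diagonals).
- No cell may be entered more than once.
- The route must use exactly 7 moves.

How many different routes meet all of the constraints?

8

Need simple routes of exactly 7 moves from 10 to 1 (Manhattan distance 3, so 2 moves are spent on a detour and 2 undoing it).
Enumerating: 10 6 7 8 4 3 2 1 | 10 9 5 6 7 3 2 1 | 10 11 7 3 2 6 5 1 | 10 11 7 8 4 3 2 1 | 10 11 12 8 4 3 2 1 | 10 11 12 8 7 3 2 1 | 10 11 12 8 7 6 2 1 | 10 11 12 8 7 6 5 1.
That gives 8 routes.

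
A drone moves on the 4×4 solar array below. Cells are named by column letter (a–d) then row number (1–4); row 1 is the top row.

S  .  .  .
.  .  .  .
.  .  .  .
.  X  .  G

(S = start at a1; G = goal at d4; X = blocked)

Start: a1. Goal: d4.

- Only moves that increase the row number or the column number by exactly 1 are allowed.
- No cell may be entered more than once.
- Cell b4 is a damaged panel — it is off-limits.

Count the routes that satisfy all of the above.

A right/down-only route from a1 to d4 makes exactly 3 down-moves and 3 right-moves in some order.
With no other constraints that would be C(6,3) = 20 routes.
Subtract routes through each blocked cell (inclusion–exclusion for overlaps): − through b4: 4 → 16.
That gives 16 routes.

16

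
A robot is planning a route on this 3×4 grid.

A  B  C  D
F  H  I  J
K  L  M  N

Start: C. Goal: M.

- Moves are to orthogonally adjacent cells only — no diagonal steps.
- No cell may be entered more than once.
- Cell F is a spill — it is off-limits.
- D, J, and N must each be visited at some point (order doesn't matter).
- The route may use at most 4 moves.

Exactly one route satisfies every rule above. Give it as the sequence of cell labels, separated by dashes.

The 4-move cap with required stops at D, J, N leaves no slack for detours.
Route from C: right to D, 2× down (reaching N), left to M — 4 moves in all.
Check: all required cells visited; 4 ≤ 4 moves.

C - D - J - N - M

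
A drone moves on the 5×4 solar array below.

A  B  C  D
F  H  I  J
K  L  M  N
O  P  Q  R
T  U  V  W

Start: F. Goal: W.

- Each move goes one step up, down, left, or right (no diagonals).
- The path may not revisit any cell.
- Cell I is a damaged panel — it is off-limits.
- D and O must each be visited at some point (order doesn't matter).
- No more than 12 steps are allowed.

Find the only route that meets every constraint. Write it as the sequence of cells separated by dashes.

F - K - O - P - L - H - B - C - D - J - N - R - W

Any route must reach D and O and still end at W within 12 moves, so the order of the required stops is forced.
Route from F: 2× down (reaching O), right to P, 3× up (reaching B), 2× right (reaching D), 4× down (reaching W) — 12 moves in all.
Check: all required cells visited; 12 ≤ 12 moves.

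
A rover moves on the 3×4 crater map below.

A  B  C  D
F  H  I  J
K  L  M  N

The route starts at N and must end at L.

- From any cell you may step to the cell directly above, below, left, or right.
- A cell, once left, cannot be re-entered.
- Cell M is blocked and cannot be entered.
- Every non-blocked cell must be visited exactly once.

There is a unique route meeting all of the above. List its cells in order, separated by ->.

N -> J -> D -> C -> I -> H -> B -> A -> F -> K -> L

Need to visit all 11 open cells exactly once, starting at N and ending at L.
Cell A has only two open neighbours (F and B), so the path must pass straight through it: one of those is the cell it's entered from and the other is where it exits.
Route from N: up 2 to D, left 1 to C, down 1 to I, left 1 to H, up 1 to B, left 1 to A, down 2 to K, right 1 to L — 10 moves in all.
Check: all 11 open cells covered.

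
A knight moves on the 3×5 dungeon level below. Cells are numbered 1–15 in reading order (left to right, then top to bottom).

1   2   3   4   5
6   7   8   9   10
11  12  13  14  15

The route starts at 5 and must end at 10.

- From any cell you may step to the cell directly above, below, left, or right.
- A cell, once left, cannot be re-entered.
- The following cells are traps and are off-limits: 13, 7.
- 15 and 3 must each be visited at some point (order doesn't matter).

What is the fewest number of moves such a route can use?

7

Any route passes through 15 and 3 in some order between 5 and 10. Summing Manhattan distances along each leg and taking the cheapest ordering (5 → 3 → 15 → 10) gives a lower bound of 2 + 4 + 1 = 7 moves.
A route of 7 moves achieves this: 5 → 4 → 3 → 8 → 9 → 14 → 15 → 10.
Since 7 matches the lower bound, it is optimal.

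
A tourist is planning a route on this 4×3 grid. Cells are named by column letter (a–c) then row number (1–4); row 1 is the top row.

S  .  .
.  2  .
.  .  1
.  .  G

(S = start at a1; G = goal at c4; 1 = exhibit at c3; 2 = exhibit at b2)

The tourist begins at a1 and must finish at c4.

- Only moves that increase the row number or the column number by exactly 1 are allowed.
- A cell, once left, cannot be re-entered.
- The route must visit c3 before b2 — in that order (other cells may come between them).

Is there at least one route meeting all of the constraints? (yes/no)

no

b2 lies above c3, so going from c3 to b2 would need an upward move — but moves only go right/down, so c3 cannot be visited before b2.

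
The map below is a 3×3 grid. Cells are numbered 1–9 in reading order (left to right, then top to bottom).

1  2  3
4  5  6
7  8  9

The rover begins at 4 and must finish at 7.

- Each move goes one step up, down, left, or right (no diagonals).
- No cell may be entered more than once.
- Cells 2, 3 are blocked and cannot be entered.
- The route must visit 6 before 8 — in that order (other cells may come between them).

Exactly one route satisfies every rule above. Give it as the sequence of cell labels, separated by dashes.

The waypoints must appear in the order 6, 8, with no cell reused.
Route from 4: 2× right (reaching 6), down to 9, 2× left (reaching 7) — 5 moves in all.
Check: order respected (6 at step 2, 8 at step 4).

4 - 5 - 6 - 9 - 8 - 7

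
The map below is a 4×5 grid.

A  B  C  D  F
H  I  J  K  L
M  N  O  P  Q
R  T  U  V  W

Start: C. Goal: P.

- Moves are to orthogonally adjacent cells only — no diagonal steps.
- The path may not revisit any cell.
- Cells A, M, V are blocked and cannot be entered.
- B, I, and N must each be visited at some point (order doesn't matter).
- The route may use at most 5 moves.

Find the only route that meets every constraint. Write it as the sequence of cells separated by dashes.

The 5-move cap with required stops at B, I, N leaves no slack for detours.
Route from C: left to B, 2× down (reaching N), 2× right (reaching P) — 5 moves in all.
Check: all required cells visited; 5 ≤ 5 moves.

C - B - I - N - O - P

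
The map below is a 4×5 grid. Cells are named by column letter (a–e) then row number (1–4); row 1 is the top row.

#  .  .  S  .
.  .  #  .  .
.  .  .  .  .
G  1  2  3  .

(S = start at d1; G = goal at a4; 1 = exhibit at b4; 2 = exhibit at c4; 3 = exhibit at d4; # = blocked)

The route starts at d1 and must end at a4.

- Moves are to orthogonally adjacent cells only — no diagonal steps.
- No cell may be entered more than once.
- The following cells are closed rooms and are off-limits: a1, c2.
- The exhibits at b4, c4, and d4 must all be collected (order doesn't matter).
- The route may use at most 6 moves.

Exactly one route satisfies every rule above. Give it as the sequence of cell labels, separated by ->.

d1 -> d2 -> d3 -> d4 -> c4 -> b4 -> a4

The budget equals the shortest possible length, so every move has to be on a shortest route through the required cells.
Route from d1: down 3 to d4, left 3 to a4 — 6 moves in all.
Check: all required cells visited; 6 ≤ 6 moves.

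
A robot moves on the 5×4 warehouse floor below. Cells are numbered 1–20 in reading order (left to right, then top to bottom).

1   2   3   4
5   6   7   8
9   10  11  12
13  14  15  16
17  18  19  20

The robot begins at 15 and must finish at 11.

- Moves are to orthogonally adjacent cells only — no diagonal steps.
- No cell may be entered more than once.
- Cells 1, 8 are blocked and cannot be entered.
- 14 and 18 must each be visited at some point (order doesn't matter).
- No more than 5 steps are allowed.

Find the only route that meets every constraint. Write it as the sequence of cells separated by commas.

The 5-move cap with required stops at 14, 18 leaves no slack for detours.
Route from 15: down 1 to 19, left 1 to 18, up 2 to 10, right 1 to 11 — 5 moves in all.
Check: all required cells visited; 5 ≤ 5 moves.

15, 19, 18, 14, 10, 11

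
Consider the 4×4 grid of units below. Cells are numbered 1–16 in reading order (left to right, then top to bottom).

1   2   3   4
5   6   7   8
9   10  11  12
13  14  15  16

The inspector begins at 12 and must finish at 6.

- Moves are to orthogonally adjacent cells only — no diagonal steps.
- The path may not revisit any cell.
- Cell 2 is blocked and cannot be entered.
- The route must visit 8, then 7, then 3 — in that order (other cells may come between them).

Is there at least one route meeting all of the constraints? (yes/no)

Ignoring the required order, 8 revisit-free routes from 12 to 6 pass through all of 8, 7, and 3; the waypoint orders that occur are 8 → 3 → 7 (8) — never 8 → 7 → 3.

no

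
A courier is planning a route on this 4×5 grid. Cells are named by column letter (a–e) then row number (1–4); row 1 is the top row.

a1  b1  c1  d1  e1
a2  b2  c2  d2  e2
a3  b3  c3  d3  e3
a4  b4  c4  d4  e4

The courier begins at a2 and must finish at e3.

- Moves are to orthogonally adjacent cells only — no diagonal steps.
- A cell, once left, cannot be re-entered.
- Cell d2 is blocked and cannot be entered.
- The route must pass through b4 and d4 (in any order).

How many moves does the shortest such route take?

Any route passes through b4 and d4 in some order between a2 and e3. Summing Manhattan distances along each leg and taking the cheapest ordering (a2 → b4 → d4 → e3) gives a lower bound of 3 + 2 + 2 = 7 moves.
A route of 7 moves achieves this: a2 → a3 → a4 → b4 → c4 → d4 → d3 → e3.
Since 7 matches the lower bound, it is optimal.

7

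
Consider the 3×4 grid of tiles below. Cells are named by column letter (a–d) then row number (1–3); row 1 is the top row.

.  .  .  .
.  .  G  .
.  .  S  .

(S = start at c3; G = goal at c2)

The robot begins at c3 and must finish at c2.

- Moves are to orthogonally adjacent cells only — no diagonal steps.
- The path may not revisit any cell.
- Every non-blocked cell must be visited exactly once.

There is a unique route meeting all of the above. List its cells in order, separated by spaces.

Need to visit all 12 open cells exactly once, starting at c3 and ending at c2.
Cell a1 has only two open neighbours (a2 and b1), so the path must pass straight through it: one of those is the cell it's entered from and the other is where it exits.
Route from c3: right 1 to d3, up 2 to d1, left 3 to a1, down 2 to a3, right 1 to b3, up 1 to b2, right 1 to c2 — 11 moves in all.
Check: all 12 open cells covered.

c3 d3 d2 d1 c1 b1 a1 a2 a3 b3 b2 c2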